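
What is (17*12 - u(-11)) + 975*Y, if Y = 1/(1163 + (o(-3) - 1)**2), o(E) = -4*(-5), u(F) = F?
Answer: 109545/508 ≈ 215.64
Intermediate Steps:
o(E) = 20
Y = 1/1524 (Y = 1/(1163 + (20 - 1)**2) = 1/(1163 + 19**2) = 1/(1163 + 361) = 1/1524 ≈ 0.00065617)
(17*12 - u(-11)) + 975*Y = (17*12 - 1*(-11)) + 975*(1/1524) = (204 + 11) + 325/508 = 215 + 325/508 = 109545/508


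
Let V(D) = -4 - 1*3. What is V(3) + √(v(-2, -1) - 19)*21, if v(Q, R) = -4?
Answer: -7 + 21*I*√23 ≈ -7.0 + 100.71*I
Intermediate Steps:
V(D) = -7 (V(D) = -4 - 3 = -7)
V(3) + √(v(-2, -1) - 19)*21 = -7 + √(-4 - 19)*21 = -7 + √(-23)*21 = -7 + (I*√23)*21 = -7 + 21*I*√23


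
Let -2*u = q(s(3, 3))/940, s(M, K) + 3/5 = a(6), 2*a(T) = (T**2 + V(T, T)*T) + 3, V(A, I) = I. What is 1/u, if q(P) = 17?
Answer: -1880/17 ≈ -110.59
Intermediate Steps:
a(T) = 3/2 + T**2 (a(T) = ((T**2 + T*T) + 3)/2 = ((T**2 + T**2) + 3)/2 = (2*T**2 + 3)/2 = (3 + 2*T**2)/2 = 3/2 + T**2)
s(M, K) = 369/10 (s(M, K) = -3/5 + (3/2 + 6**2) = -3/5 + (3/2 + 36) = -3/5 + 75/2 = 369/10)
u = -17/1880 (u = -17/(2*940) = -1/2*17/940 = -17/1880 ≈ -0.0090425)
1/u = 1/(-17/1880) = -1880/17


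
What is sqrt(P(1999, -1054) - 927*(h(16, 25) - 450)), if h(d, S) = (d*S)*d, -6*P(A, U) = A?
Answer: I*sqrt(198575394)/6 ≈ 2348.6*I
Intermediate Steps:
P(A, U) = -A/6
h(d, S) = S*d**2 (h(d, S) = (S*d)*d = S*d**2)
sqrt(P(1999, -1054) - 927*(h(16, 25) - 450)) = sqrt(-1/6*1999 - 927*(25*16**2 - 450)) = sqrt(-1999/6 - 927*(25*256 - 450)) = sqrt(-1999/6 - 927*(6400 - 450)) = sqrt(-1999/6 - 927*5950) = sqrt(-1999/6 - 5515650) = sqrt(-33095899/6) = I*sqrt(198575394)/6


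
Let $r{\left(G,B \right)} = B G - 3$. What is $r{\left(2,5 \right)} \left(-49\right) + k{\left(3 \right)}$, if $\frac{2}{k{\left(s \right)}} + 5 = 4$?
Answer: $-345$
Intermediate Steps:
$r{\left(G,B \right)} = -3 + B G$
$k{\left(s \right)} = -2$ ($k{\left(s \right)} = \frac{2}{-5 + 4} = \frac{2}{-1} = 2 \left(-1\right) = -2$)
$r{\left(2,5 \right)} \left(-49\right) + k{\left(3 \right)} = \left(-3 + 5 \cdot 2\right) \left(-49\right) - 2 = \left(-3 + 10\right) \left(-49\right) - 2 = 7 \left(-49\right) - 2 = -343 - 2 = -345$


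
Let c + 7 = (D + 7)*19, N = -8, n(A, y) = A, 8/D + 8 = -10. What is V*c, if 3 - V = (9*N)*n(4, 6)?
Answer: 102626/3 ≈ 34209.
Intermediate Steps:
D = -4/9 (D = 8/(-8 - 10) = 8/(-18) = 8*(-1/18) = -4/9 ≈ -0.44444)
V = 291 (V = 3 - 9*(-8)*4 = 3 - (-72)*4 = 3 - 1*(-288) = 3 + 288 = 291)
c = 1058/9 (c = -7 + (-4/9 + 7)*19 = -7 + (59/9)*19 = -7 + 1121/9 = 1058/9 ≈ 117.56)
V*c = 291*(1058/9) = 102626/3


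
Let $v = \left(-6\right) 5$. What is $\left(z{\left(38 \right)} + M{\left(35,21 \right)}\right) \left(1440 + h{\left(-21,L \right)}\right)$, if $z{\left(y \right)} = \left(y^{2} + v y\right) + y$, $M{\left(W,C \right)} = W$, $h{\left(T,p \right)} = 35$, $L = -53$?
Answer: $556075$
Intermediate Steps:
$v = -30$
$z{\left(y \right)} = y^{2} - 29 y$ ($z{\left(y \right)} = \left(y^{2} - 30 y\right) + y = y^{2} - 29 y$)
$\left(z{\left(38 \right)} + M{\left(35,21 \right)}\right) \left(1440 + h{\left(-21,L \right)}\right) = \left(38 \left(-29 + 38\right) + 35\right) \left(1440 + 35\right) = \left(38 \cdot 9 + 35\right) 1475 = \left(342 + 35\right) 1475 = 377 \cdot 1475 = 556075$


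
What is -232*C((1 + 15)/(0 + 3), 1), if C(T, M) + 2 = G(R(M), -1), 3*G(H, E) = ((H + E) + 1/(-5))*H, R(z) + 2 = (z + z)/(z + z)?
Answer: 4408/15 ≈ 293.87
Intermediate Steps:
R(z) = -1 (R(z) = -2 + (z + z)/(z + z) = -2 + (2*z)/((2*z)) = -2 + (2*z)*(1/(2*z)) = -2 + 1 = -1)
G(H, E) = H*(-⅕ + E + H)/3 (G(H, E) = (((H + E) + 1/(-5))*H)/3 = (((E + H) - ⅕)*H)/3 = ((-⅕ + E + H)*H)/3 = (H*(-⅕ + E + H))/3 = H*(-⅕ + E + H)/3)
C(T, M) = -19/15 (C(T, M) = -2 + (1/15)*(-1)*(-1 + 5*(-1) + 5*(-1)) = -2 + (1/15)*(-1)*(-1 - 5 - 5) = -2 + (1/15)*(-1)*(-11) = -2 + 11/15 = -19/15)
-232*C((1 + 15)/(0 + 3), 1) = -232*(-19/15) = 4408/15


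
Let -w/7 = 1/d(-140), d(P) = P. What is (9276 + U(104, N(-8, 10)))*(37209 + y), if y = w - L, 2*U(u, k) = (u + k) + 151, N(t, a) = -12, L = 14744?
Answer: 1688922459/8 ≈ 2.1112e+8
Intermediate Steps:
w = 1/20 (w = -7/(-140) = -7*(-1/140) = 1/20 ≈ 0.050000)
U(u, k) = 151/2 + k/2 + u/2 (U(u, k) = ((u + k) + 151)/2 = ((k + u) + 151)/2 = (151 + k + u)/2 = 151/2 + k/2 + u/2)
y = -294879/20 (y = 1/20 - 1*14744 = 1/20 - 14744 = -294879/20 ≈ -14744.)
(9276 + U(104, N(-8, 10)))*(37209 + y) = (9276 + (151/2 + (1/2)*(-12) + (1/2)*104))*(37209 - 294879/20) = (9276 + (151/2 - 6 + 52))*(449301/20) = (9276 + 243/2)*(449301/20) = (18795/2)*(449301/20) = 1688922459/8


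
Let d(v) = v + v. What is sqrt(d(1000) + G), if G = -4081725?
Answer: 5*I*sqrt(163189) ≈ 2019.8*I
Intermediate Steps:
d(v) = 2*v
sqrt(d(1000) + G) = sqrt(2*1000 - 4081725) = sqrt(2000 - 4081725) = sqrt(-4079725) = 5*I*sqrt(163189)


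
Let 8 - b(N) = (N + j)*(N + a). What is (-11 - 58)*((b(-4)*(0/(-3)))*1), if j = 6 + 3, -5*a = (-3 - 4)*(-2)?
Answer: 0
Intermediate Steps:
a = -14/5 (a = -(-3 - 4)*(-2)/5 = -(-7)*(-2)/5 = -⅕*14 = -14/5 ≈ -2.8000)
j = 9
b(N) = 8 - (9 + N)*(-14/5 + N) (b(N) = 8 - (N + 9)*(N - 14/5) = 8 - (9 + N)*(-14/5 + N))
(-11 - 58)*((b(-4)*(0/(-3)))*1) = (-11 - 58)*(((166/5 - 1*(-4)² - 31/5*(-4))*(0/(-3)))*1) = -69*(166/5 - 1*16 + 124/5)*(0*(-⅓)) = -69*(166/5 - 16 + 124/5)*0 = -69*42*0 = -0 = -69*0 = 0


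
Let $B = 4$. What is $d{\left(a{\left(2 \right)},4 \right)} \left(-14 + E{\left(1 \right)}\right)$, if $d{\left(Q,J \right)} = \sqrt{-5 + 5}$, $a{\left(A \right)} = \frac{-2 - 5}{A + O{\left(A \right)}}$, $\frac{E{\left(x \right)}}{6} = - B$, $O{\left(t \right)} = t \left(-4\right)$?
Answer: $0$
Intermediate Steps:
$O{\left(t \right)} = - 4 t$
$E{\left(x \right)} = -24$ ($E{\left(x \right)} = 6 \left(\left(-1\right) 4\right) = 6 \left(-4\right) = -24$)
$a{\left(A \right)} = \frac{7}{3 A}$ ($a{\left(A \right)} = \frac{-2 - 5}{A - 4 A} = - \frac{7}{\left(-3\right) A} = - 7 \left(- \frac{1}{3 A}\right) = \frac{7}{3 A}$)
$d{\left(Q,J \right)} = 0$ ($d{\left(Q,J \right)} = \sqrt{0} = 0$)
$d{\left(a{\left(2 \right)},4 \right)} \left(-14 + E{\left(1 \right)}\right) = 0 \left(-14 - 24\right) = 0 \left(-38\right) = 0$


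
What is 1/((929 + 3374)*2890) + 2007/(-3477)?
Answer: -8319462071/14412941530 ≈ -0.57722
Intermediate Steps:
1/((929 + 3374)*2890) + 2007/(-3477) = (1/2890)/4303 + 2007*(-1/3477) = (1/4303)*(1/2890) - 669/1159 = 1/12435670 - 669/1159 = -8319462071/14412941530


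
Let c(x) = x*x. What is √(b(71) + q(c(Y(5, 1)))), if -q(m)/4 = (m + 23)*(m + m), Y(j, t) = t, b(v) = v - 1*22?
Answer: I*√143 ≈ 11.958*I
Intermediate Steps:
b(v) = -22 + v (b(v) = v - 22 = -22 + v)
c(x) = x²
q(m) = -8*m*(23 + m) (q(m) = -4*(m + 23)*(m + m) = -4*(23 + m)*2*m = -8*m*(23 + m))
√(b(71) + q(c(Y(5, 1)))) = √((-22 + 71) - 8*1²*(23 + 1²)) = √(49 - 8*1*(23 + 1)) = √(49 - 8*1*24) = √(49 - 192) = √(-143) = I*√143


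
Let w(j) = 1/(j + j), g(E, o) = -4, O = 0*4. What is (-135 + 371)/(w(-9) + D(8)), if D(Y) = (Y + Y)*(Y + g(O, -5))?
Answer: 4248/1151 ≈ 3.6907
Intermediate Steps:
O = 0
D(Y) = 2*Y*(-4 + Y) (D(Y) = (Y + Y)*(Y - 4) = (2*Y)*(-4 + Y) = 2*Y*(-4 + Y))
w(j) = 1/(2*j)
(-135 + 371)/(w(-9) + D(8)) = (-135 + 371)/((½)/(-9) + 2*8*(-4 + 8)) = 236/((½)*(-⅑) + 2*8*4) = 236/(-1/18 + 64) = 236/(1151/18) = 236*(18/1151) = 4248/1151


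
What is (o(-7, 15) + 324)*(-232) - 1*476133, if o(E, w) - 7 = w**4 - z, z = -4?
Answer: -12298853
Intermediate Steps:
o(E, w) = 11 + w**4 (o(E, w) = 7 + (w**4 - 1*(-4)) = 7 + (w**4 + 4) = 7 + (4 + w**4) = 11 + w**4)
(o(-7, 15) + 324)*(-232) - 1*476133 = ((11 + 15**4) + 324)*(-232) - 1*476133 = ((11 + 50625) + 324)*(-232) - 476133 = (50636 + 324)*(-232) - 476133 = 50960*(-232) - 476133 = -11822720 - 476133 = -12298853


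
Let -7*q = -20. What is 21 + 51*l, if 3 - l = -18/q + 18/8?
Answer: 7611/20 ≈ 380.55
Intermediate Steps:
q = 20/7 (q = -⅐*(-20) = 20/7 ≈ 2.8571)
l = 141/20 (l = 3 - (-18/20/7 + 18/8) = 3 - (-18*7/20 + 18*(⅛)) = 3 - (-63/10 + 9/4) = 3 - 1*(-81/20) = 3 + 81/20 = 141/20 ≈ 7.0500)
21 + 51*l = 21 + 51*(141/20) = 21 + 7191/20 = 7611/20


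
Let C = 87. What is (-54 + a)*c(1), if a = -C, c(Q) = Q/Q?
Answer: -141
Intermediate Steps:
c(Q) = 1
a = -87 (a = -1*87 = -87)
(-54 + a)*c(1) = (-54 - 87)*1 = -141*1 = -141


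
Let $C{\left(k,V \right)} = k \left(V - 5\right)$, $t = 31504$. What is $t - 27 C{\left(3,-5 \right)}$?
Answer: $32314$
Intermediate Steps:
$C{\left(k,V \right)} = k \left(-5 + V\right)$
$t - 27 C{\left(3,-5 \right)} = 31504 - 27 \cdot 3 \left(-5 - 5\right) = 31504 - 27 \cdot 3 \left(-10\right) = 31504 - 27 \left(-30\right) = 31504 - -810 = 31504 + 810 = 32314$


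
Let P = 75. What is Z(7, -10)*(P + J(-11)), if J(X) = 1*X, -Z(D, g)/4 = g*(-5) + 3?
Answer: -13568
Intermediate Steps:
Z(D, g) = -12 + 20*g (Z(D, g) = -4*(g*(-5) + 3) = -4*(-5*g + 3) = -4*(3 - 5*g) = -12 + 20*g)
J(X) = X
Z(7, -10)*(P + J(-11)) = (-12 + 20*(-10))*(75 - 11) = (-12 - 200)*64 = -212*64 = -13568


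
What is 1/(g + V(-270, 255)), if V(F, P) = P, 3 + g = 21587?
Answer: 1/21839 ≈ 4.5790e-5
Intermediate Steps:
g = 21584 (g = -3 + 21587 = 21584)
1/(g + V(-270, 255)) = 1/(21584 + 255) = 1/21839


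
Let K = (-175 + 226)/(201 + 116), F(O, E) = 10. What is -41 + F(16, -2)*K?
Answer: -12487/317 ≈ -39.391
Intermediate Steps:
K = 51/317 ≈ 0.16088
-41 + F(16, -2)*K = -41 + 10*(51/317) = -41 + 510/317 = -12487/317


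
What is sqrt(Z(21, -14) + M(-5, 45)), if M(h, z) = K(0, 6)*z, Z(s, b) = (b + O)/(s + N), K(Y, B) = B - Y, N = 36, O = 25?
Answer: sqrt(877857)/57 ≈ 16.438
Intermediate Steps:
Z(s, b) = (25 + b)/(36 + s) (Z(s, b) = (b + 25)/(s + 36) = (25 + b)/(36 + s))
M(h, z) = 6*z (M(h, z) = (6 - 1*0)*z = (6 + 0)*z = 6*z)
sqrt(Z(21, -14) + M(-5, 45)) = sqrt((25 - 14)/(36 + 21) + 6*45) = sqrt(11/57 + 270) = sqrt(15401/57) = sqrt(877857)/57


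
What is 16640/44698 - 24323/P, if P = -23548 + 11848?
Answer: 49302979/20114100 ≈ 2.4512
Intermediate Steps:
P = -11700
16640/44698 - 24323/P = 16640/44698 - 24323/(-11700) = 16640*(1/44698) - 24323*(-1/11700) = 8320/22349 + 1871/900 = 49302979/20114100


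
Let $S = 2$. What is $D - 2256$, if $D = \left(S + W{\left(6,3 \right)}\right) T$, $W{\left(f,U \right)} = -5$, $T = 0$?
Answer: $-2256$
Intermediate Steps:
$D = 0$ ($D = \left(2 - 5\right) 0 = \left(-3\right) 0 = 0$)
$D - 2256 = 0 - 2256 = -2256$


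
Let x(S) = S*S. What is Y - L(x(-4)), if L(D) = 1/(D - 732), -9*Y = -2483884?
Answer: 1778460953/6444 ≈ 2.7599e+5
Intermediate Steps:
Y = 2483884/9 (Y = -⅑*(-2483884) = 2483884/9 ≈ 2.7599e+5)
x(S) = S²
L(D) = 1/(-732 + D)
Y - L(x(-4)) = 2483884/9 - 1/(-732 + (-4)²) = 2483884/9 - 1/(-732 + 16) = 2483884/9 - 1/(-716) = 2483884/9 - 1*(-1/716) = 2483884/9 + 1/716 = 1778460953/6444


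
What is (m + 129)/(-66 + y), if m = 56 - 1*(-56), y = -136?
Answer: -241/202 ≈ -1.1931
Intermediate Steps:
m = 112 (m = 56 + 56 = 112)
(m + 129)/(-66 + y) = (112 + 129)/(-66 - 136) = 241/(-202) = -1/202*241 = -241/202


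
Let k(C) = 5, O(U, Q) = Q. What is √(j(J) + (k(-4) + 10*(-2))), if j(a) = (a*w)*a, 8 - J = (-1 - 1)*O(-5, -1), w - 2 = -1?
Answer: √21 ≈ 4.5826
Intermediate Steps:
w = 1 (w = 2 - 1 = 1)
J = 6 (J = 8 - (-1 - 1)*(-1) = 8 - (-2)*(-1) = 8 - 1*2 = 8 - 2 = 6)
j(a) = a² (j(a) = (a*1)*a = a*a = a²)
√(j(J) + (k(-4) + 10*(-2))) = √(6² + (5 + 10*(-2))) = √(36 + (5 - 20)) = √(36 - 15) = √21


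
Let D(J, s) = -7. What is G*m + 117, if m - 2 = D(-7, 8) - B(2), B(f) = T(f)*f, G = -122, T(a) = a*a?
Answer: 1703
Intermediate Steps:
T(a) = a²
B(f) = f³ (B(f) = f²*f = f³)
m = -13 (m = 2 + (-7 - 1*2³) = 2 + (-7 - 1*8) = 2 + (-7 - 8) = 2 - 15 = -13)
G*m + 117 = -122*(-13) + 117 = 1586 + 117 = 1703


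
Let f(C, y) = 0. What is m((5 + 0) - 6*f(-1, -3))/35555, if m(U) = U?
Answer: 1/7111 ≈ 0.00014063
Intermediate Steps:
m((5 + 0) - 6*f(-1, -3))/35555 = ((5 + 0) - 6*0)/35555 = (5 + 0)*(1/35555) = 5*(1/35555) = 1/7111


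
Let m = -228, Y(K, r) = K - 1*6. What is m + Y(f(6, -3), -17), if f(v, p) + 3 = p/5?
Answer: -1188/5 ≈ -237.60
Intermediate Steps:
f(v, p) = -3 + p/5
Y(K, r) = -6 + K (Y(K, r) = K - 6 = -6 + K)
m + Y(f(6, -3), -17) = -228 + (-6 + (-3 + (1/5)*(-3))) = -228 + (-6 + (-3 - 3/5)) = -228 + (-6 - 18/5) = -228 - 48/5 = -1188/5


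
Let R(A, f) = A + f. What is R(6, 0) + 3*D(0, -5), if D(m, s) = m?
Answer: 6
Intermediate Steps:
R(6, 0) + 3*D(0, -5) = (6 + 0) + 3*0 = 6 + 0 = 6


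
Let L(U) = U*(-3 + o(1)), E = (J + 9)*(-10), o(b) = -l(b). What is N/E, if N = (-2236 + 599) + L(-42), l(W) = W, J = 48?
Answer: 1469/570 ≈ 2.5772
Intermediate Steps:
o(b) = -b
E = -570 (E = (48 + 9)*(-10) = 57*(-10) = -570)
L(U) = -4*U (L(U) = U*(-3 - 1*1) = U*(-3 - 1) = U*(-4) = -4*U)
N = -1469 (N = (-2236 + 599) - 4*(-42) = -1637 + 168 = -1469)
N/E = -1469/(-570) = -1469*(-1/570) = 1469/570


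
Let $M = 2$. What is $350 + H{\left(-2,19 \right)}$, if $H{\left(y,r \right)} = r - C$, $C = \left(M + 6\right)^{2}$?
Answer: $305$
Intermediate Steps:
$C = 64$ ($C = \left(2 + 6\right)^{2} = 8^{2} = 64$)
$H{\left(y,r \right)} = -64 + r$ ($H{\left(y,r \right)} = r - 64 = -64 + r$)
$350 + H{\left(-2,19 \right)} = 350 + \left(-64 + 19\right) = 350 - 45 = 305$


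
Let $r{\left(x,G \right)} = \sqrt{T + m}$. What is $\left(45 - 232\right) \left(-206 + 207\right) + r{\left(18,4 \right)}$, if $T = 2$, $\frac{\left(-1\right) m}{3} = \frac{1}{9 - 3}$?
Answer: $-187 + \frac{\sqrt{6}}{2} \approx -185.78$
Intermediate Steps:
$m = - \frac{1}{2}$ ($m = - \frac{3}{9 - 3} = - \frac{3}{6} = \left(-3\right) \frac{1}{6} = - \frac{1}{2} \approx -0.5$)
$r{\left(x,G \right)} = \frac{\sqrt{6}}{2}$ ($r{\left(x,G \right)} = \sqrt{2 - \frac{1}{2}} = \sqrt{\frac{3}{2}} = \frac{\sqrt{6}}{2}$)
$\left(45 - 232\right) \left(-206 + 207\right) + r{\left(18,4 \right)} = \left(45 - 232\right) \left(-206 + 207\right) + \frac{\sqrt{6}}{2} = \left(-187\right) 1 + \frac{\sqrt{6}}{2} = -187 + \frac{\sqrt{6}}{2}$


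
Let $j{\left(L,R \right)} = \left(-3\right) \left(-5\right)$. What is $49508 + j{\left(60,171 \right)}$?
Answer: $49523$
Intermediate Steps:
$j{\left(L,R \right)} = 15$
$49508 + j{\left(60,171 \right)} = 49508 + 15 = 49523$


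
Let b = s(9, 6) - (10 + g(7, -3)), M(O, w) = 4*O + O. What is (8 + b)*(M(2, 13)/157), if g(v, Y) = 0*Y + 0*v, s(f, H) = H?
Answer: 40/157 ≈ 0.25478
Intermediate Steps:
M(O, w) = 5*O
g(v, Y) = 0 (g(v, Y) = 0 + 0 = 0)
b = -4 (b = 6 - (10 + 0) = 6 - 1*10 = 6 - 10 = -4)
(8 + b)*(M(2, 13)/157) = (8 - 4)*((5*2)/157) = 4*(10*(1/157)) = 4*(10/157) = 40/157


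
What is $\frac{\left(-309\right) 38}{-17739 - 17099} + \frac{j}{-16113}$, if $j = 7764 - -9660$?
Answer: $- \frac{69636411}{93557449} \approx -0.74432$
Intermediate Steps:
$j = 17424$ ($j = 7764 + 9660 = 17424$)
$\frac{\left(-309\right) 38}{-17739 - 17099} + \frac{j}{-16113} = \frac{\left(-309\right) 38}{-17739 - 17099} + \frac{17424}{-16113} = - \frac{11742}{-34838} + 17424 \left(- \frac{1}{16113}\right) = \left(-11742\right) \left(- \frac{1}{34838}\right) - \frac{5808}{5371} = \frac{5871}{17419} - \frac{5808}{5371} = - \frac{69636411}{93557449}$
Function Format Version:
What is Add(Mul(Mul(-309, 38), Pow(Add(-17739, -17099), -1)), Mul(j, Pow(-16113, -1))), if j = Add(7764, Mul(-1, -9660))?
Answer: Rational(-69636411, 93557449) ≈ -0.74432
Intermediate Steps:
j = 17424 (j = Add(7764, 9660) = 17424)
Add(Mul(Mul(-309, 38), Pow(Add(-17739, -17099), -1)), Mul(j, Pow(-16113, -1))) = Add(Mul(Mul(-309, 38), Pow(Add(-17739, -17099), -1)), Mul(17424, Pow(-16113, -1))) = Add(Mul(-11742, Pow(-34838, -1)), Mul(17424, Rational(-1, 16113))) = Add(Mul(-11742, Rational(-1, 34838)), Rational(-5808, 5371)) = Add(Rational(5871, 17419), Rational(-5808, 5371)) = Rational(-69636411, 93557449)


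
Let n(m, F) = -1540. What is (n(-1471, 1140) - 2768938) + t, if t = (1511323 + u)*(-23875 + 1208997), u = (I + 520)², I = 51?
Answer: 2177497727930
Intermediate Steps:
u = 326041 (u = (51 + 520)² = 571² = 326041)
t = 2177500498408 (t = (1511323 + 326041)*(-23875 + 1208997) = 1837364*1185122 = 2177500498408)
(n(-1471, 1140) - 2768938) + t = (-1540 - 2768938) + 2177500498408 = -2770478 + 2177500498408 = 2177497727930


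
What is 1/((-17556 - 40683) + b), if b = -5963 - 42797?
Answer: -1/106999 ≈ -9.3459e-6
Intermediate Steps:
b = -48760
1/((-17556 - 40683) + b) = 1/((-17556 - 40683) - 48760) = 1/(-58239 - 48760) = 1/(-106999) = -1/106999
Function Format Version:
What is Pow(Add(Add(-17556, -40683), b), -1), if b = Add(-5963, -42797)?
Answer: Rational(-1, 106999) ≈ -9.3459e-6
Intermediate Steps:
b = -48760
Pow(Add(Add(-17556, -40683), b), -1) = Pow(Add(Add(-17556, -40683), -48760), -1) = Pow(Add(-58239, -48760), -1) = Pow(-106999, -1) = Rational(-1, 106999)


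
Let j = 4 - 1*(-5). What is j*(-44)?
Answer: -396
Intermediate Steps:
j = 9 (j = 4 + 5 = 9)
j*(-44) = 9*(-44) = -396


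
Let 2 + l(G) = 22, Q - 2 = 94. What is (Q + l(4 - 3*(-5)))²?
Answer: 13456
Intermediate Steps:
Q = 96 (Q = 2 + 94 = 96)
l(G) = 20 (l(G) = -2 + 22 = 20)
(Q + l(4 - 3*(-5)))² = (96 + 20)² = 116² = 13456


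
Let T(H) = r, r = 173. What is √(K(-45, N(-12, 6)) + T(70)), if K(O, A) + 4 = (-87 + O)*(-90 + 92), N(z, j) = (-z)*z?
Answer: I*√95 ≈ 9.7468*I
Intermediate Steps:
N(z, j) = -z²
K(O, A) = -178 + 2*O (K(O, A) = -4 + (-87 + O)*(-90 + 92) = -4 + (-87 + O)*2 = -4 + (-174 + 2*O) = -178 + 2*O)
T(H) = 173
√(K(-45, N(-12, 6)) + T(70)) = √((-178 + 2*(-45)) + 173) = √((-178 - 90) + 173) = √(-268 + 173) = √(-95) = I*√95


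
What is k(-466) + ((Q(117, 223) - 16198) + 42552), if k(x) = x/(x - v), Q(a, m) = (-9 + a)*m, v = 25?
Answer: 24765524/491 ≈ 50439.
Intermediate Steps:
Q(a, m) = m*(-9 + a)
k(x) = x/(-25 + x) (k(x) = x/(x - 1*25) = x/(x - 25) = x/(-25 + x))
k(-466) + ((Q(117, 223) - 16198) + 42552) = -466/(-25 - 466) + ((223*(-9 + 117) - 16198) + 42552) = -466/(-491) + ((223*108 - 16198) + 42552) = -466*(-1/491) + ((24084 - 16198) + 42552) = 466/491 + (7886 + 42552) = 466/491 + 50438 = 24765524/491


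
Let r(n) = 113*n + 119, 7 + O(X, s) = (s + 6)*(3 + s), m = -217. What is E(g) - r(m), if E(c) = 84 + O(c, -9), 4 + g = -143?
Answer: 24497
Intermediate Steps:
O(X, s) = -7 + (3 + s)*(6 + s) (O(X, s) = -7 + (s + 6)*(3 + s) = -7 + (6 + s)*(3 + s) = -7 + (3 + s)*(6 + s))
r(n) = 119 + 113*n
g = -147 (g = -4 - 143 = -147)
E(c) = 95 (E(c) = 84 + (11 + (-9)**2 + 9*(-9)) = 84 + (11 + 81 - 81) = 84 + 11 = 95)
E(g) - r(m) = 95 - (119 + 113*(-217)) = 95 - (119 - 24521) = 95 - 1*(-24402) = 95 + 24402 = 24497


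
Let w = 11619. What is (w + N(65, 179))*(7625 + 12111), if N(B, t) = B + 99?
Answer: 232549288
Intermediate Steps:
N(B, t) = 99 + B
(w + N(65, 179))*(7625 + 12111) = (11619 + (99 + 65))*(7625 + 12111) = (11619 + 164)*19736 = 11783*19736 = 232549288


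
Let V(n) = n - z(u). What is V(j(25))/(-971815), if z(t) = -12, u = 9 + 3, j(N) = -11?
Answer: -1/971815 ≈ -1.0290e-6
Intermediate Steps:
u = 12
V(n) = 12 + n (V(n) = n - 1*(-12) = n + 12 = 12 + n)
V(j(25))/(-971815) = (12 - 11)/(-971815) = 1*(-1/971815) = -1/971815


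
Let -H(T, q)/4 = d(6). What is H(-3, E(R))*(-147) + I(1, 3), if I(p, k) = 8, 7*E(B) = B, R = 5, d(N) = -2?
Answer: -1168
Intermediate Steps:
E(B) = B/7
H(T, q) = 8 (H(T, q) = -4*(-2) = 8)
H(-3, E(R))*(-147) + I(1, 3) = 8*(-147) + 8 = -1176 + 8 = -1168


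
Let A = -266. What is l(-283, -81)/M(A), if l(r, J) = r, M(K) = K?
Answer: 283/266 ≈ 1.0639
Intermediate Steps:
l(-283, -81)/M(A) = -283/(-266) = -283*(-1/266) = 283/266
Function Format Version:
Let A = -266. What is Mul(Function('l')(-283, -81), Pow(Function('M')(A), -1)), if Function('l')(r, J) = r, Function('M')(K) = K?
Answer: Rational(283, 266) ≈ 1.0639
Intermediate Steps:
Mul(Function('l')(-283, -81), Pow(Function('M')(A), -1)) = Mul(-283, Pow(-266, -1)) = Mul(-283, Rational(-1, 266)) = Rational(283, 266)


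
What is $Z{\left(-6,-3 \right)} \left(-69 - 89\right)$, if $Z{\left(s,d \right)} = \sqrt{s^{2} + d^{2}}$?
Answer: $- 474 \sqrt{5} \approx -1059.9$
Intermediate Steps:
$Z{\left(s,d \right)} = \sqrt{d^{2} + s^{2}}$
$Z{\left(-6,-3 \right)} \left(-69 - 89\right) = \sqrt{\left(-3\right)^{2} + \left(-6\right)^{2}} \left(-69 - 89\right) = \sqrt{9 + 36} \left(-158\right) = \sqrt{45} \left(-158\right) = 3 \sqrt{5} \left(-158\right) = - 474 \sqrt{5}$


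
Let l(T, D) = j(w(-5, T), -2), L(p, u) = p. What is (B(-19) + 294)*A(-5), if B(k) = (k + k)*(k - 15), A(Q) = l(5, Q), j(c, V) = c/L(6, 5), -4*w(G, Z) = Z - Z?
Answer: 0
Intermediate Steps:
w(G, Z) = 0 (w(G, Z) = -(Z - Z)/4 = -¼*0 = 0)
j(c, V) = c/6
l(T, D) = 0 (l(T, D) = (⅙)*0 = 0)
A(Q) = 0
B(k) = 2*k*(-15 + k) (B(k) = (2*k)*(-15 + k) = 2*k*(-15 + k))
(B(-19) + 294)*A(-5) = (2*(-19)*(-15 - 19) + 294)*0 = (2*(-19)*(-34) + 294)*0 = (1292 + 294)*0 = 1586*0 = 0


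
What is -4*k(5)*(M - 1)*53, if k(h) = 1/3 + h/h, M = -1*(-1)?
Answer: 0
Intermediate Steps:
M = 1
k(h) = 4/3 (k(h) = 1*(⅓) + 1 = ⅓ + 1 = 4/3)
-4*k(5)*(M - 1)*53 = -16*(1 - 1)/3*53 = -16*0/3*53 = -4*0*53 = 0*53 = 0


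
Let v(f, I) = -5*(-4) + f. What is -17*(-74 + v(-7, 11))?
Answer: 1037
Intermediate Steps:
v(f, I) = 20 + f
-17*(-74 + v(-7, 11)) = -17*(-74 + (20 - 7)) = -17*(-74 + 13) = -17*(-61) = 1037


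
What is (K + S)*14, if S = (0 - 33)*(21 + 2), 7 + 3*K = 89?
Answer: -30730/3 ≈ -10243.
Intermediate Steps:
K = 82/3 (K = -7/3 + (⅓)*89 = -7/3 + 89/3 = 82/3 ≈ 27.333)
S = -759 (S = -33*23 = -759)
(K + S)*14 = (82/3 - 759)*14 = -2195/3*14 = -30730/3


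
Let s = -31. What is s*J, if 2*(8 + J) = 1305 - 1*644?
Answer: -19995/2 ≈ -9997.5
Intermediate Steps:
J = 645/2 (J = -8 + (1305 - 1*644)/2 = -8 + (1305 - 644)/2 = -8 + (½)*661 = -8 + 661/2 = 645/2 ≈ 322.50)
s*J = -31*645/2 = -19995/2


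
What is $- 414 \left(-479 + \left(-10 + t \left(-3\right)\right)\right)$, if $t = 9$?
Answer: $213624$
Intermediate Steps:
$- 414 \left(-479 + \left(-10 + t \left(-3\right)\right)\right) = - 414 \left(-479 + \left(-10 + 9 \left(-3\right)\right)\right) = - 414 \left(-479 - 37\right) = \left(-414\right) \left(-516\right) = 213624$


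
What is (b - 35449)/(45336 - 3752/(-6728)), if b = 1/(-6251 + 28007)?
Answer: -648603120563/829513747020 ≈ -0.78191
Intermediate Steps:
b = 1/21756 ≈ 4.5964e-5
(b - 35449)/(45336 - 3752/(-6728)) = (1/21756 - 35449)/(45336 - 3752/(-6728)) = -771228443/(21756*(45336 - 3752*(-1/6728))) = -771228443/(21756*(45336 + 469/841)) = -771228443/(21756*38128045/841) = -771228443/21756*841/38128045 = -648603120563/829513747020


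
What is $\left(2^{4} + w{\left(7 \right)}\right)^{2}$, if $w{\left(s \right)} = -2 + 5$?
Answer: $361$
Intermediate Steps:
$w{\left(s \right)} = 3$
$\left(2^{4} + w{\left(7 \right)}\right)^{2} = \left(2^{4} + 3\right)^{2} = \left(16 + 3\right)^{2} = 19^{2} = 361$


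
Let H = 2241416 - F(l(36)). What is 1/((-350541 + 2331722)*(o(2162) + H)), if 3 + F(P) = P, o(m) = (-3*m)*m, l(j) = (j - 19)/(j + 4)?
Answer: -40/933636572506197 ≈ -4.2843e-14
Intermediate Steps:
l(j) = (-19 + j)/(4 + j)
o(m) = -3*m²
F(P) = -3 + P
H = 89656743/40 (H = 2241416 - (-3 + (-19 + 36)/(4 + 36)) = 2241416 - (-3 + 17/40) = 2241416 - 1*(-103/40) = 2241416 + 103/40 = 89656743/40 ≈ 2.2414e+6)
1/((-350541 + 2331722)*(o(2162) + H)) = 1/((-350541 + 2331722)*(-3*2162² + 89656743/40)) = 1/(1981181*(-3*4674244 + 89656743/40)) = 1/(1981181*(-14022732 + 89656743/40)) = 1/(1981181*(-471252537/40)) = 1/(-933636572506197/40) = -40/933636572506197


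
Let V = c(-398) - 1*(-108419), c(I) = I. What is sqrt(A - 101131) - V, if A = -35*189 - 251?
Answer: -108021 + I*sqrt(107997) ≈ -1.0802e+5 + 328.63*I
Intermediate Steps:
A = -6866 (A = -6615 - 251 = -6866)
V = 108021 (V = -398 - 1*(-108419) = -398 + 108419 = 108021)
sqrt(A - 101131) - V = sqrt(-6866 - 101131) - 1*108021 = sqrt(-107997) - 108021 = I*sqrt(107997) - 108021 = -108021 + I*sqrt(107997)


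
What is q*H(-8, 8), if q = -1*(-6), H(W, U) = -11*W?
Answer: 528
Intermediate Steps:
q = 6
q*H(-8, 8) = 6*(-11*(-8)) = 6*88 = 528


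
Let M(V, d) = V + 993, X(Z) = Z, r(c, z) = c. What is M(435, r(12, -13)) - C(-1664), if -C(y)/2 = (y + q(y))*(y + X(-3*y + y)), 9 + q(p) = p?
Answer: -11104108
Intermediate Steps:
q(p) = -9 + p
M(V, d) = 993 + V
C(y) = 2*y*(-9 + 2*y) (C(y) = -2*(y + (-9 + y))*(y + (-3*y + y)) = -2*(-9 + 2*y)*(y - 2*y) = -2*(-9 + 2*y)*(-y) = -(-2)*y*(-9 + 2*y) = 2*y*(-9 + 2*y))
M(435, r(12, -13)) - C(-1664) = (993 + 435) - 2*(-1664)*(-9 + 2*(-1664)) = 1428 - 2*(-1664)*(-9 - 3328) = 1428 - 2*(-1664)*(-3337) = 1428 - 1*11105536 = 1428 - 11105536 = -11104108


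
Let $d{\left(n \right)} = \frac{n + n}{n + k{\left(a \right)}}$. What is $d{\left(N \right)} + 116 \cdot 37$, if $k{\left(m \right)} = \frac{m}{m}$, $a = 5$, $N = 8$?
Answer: $\frac{38644}{9} \approx 4293.8$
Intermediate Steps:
$k{\left(m \right)} = 1$
$d{\left(n \right)} = \frac{2 n}{1 + n}$ ($d{\left(n \right)} = \frac{n + n}{n + 1} = \frac{2 n}{1 + n}$)
$d{\left(N \right)} + 116 \cdot 37 = 2 \cdot 8 \frac{1}{1 + 8} + 116 \cdot 37 = 2 \cdot 8 \cdot \frac{1}{9} + 4292 = \frac{16}{9} + 4292 = \frac{38644}{9}$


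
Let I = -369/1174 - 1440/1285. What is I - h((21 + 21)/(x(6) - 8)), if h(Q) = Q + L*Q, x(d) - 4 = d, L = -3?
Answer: 12239211/301718 ≈ 40.565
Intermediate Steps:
x(d) = 4 + d
I = -432945/301718 (I = -369*1/1174 - 1440*1/1285 = -369/1174 - 288/257 = -432945/301718 ≈ -1.4349)
h(Q) = -2*Q (h(Q) = Q - 3*Q = -2*Q)
I - h((21 + 21)/(x(6) - 8)) = -432945/301718 - (-2)*(21 + 21)/((4 + 6) - 8) = -432945/301718 - (-2)*42/(10 - 8) = -432945/301718 - (-2)*42/2 = -432945/301718 - (-2)*42*(½) = -432945/301718 - (-2)*21 = -432945/301718 - 1*(-42) = -432945/301718 + 42 = 12239211/301718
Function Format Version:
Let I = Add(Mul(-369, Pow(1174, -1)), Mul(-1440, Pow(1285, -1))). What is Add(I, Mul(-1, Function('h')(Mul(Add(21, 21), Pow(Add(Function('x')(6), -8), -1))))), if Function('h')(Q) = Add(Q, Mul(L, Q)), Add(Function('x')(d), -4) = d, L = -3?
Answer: Rational(12239211, 301718) ≈ 40.565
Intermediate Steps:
Function('x')(d) = Add(4, d)
I = Rational(-432945, 301718) (I = Add(Mul(-369, Rational(1, 1174)), Mul(-1440, Rational(1, 1285))) = Add(Rational(-369, 1174), Rational(-288, 257)) = Rational(-432945, 301718) ≈ -1.4349)
Function('h')(Q) = Mul(-2, Q) (Function('h')(Q) = Add(Q, Mul(-3, Q)) = Mul(-2, Q))
Add(I, Mul(-1, Function('h')(Mul(Add(21, 21), Pow(Add(Function('x')(6), -8), -1))))) = Add(Rational(-432945, 301718), Mul(-1, Mul(-2, Mul(Add(21, 21), Pow(Add(Add(4, 6), -8), -1))))) = Add(Rational(-432945, 301718), Mul(-1, Mul(-2, Mul(42, Pow(Add(10, -8), -1))))) = Add(Rational(-432945, 301718), Mul(-1, Mul(-2, Mul(42, Pow(2, -1))))) = Add(Rational(-432945, 301718), Mul(-1, Mul(-2, Mul(42, Rational(1, 2))))) = Add(Rational(-432945, 301718), Mul(-1, Mul(-2, 21))) = Add(Rational(-432945, 301718), Mul(-1, -42)) = Add(Rational(-432945, 301718), 42) = Rational(12239211, 301718)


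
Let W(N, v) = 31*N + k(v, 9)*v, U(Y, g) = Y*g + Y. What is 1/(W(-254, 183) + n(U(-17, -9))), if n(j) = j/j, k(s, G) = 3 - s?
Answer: -1/40813 ≈ -2.4502e-5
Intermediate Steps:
U(Y, g) = Y + Y*g
n(j) = 1
W(N, v) = 31*N + v*(3 - v) (W(N, v) = 31*N + (3 - v)*v = 31*N + v*(3 - v))
1/(W(-254, 183) + n(U(-17, -9))) = 1/((31*(-254) - 1*183*(-3 + 183)) + 1) = 1/((-7874 - 1*183*180) + 1) = 1/((-7874 - 32940) + 1) = 1/(-40814 + 1) = 1/(-40813) = -1/40813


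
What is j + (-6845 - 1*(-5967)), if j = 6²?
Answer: -842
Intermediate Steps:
j = 36
j + (-6845 - 1*(-5967)) = 36 + (-6845 - 1*(-5967)) = 36 + (-6845 + 5967) = 36 - 878 = -842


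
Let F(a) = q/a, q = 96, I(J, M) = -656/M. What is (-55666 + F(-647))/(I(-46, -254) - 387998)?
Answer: 2287015873/15940597723 ≈ 0.14347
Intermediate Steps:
F(a) = 96/a
(-55666 + F(-647))/(I(-46, -254) - 387998) = (-55666 + 96/(-647))/(-656/(-254) - 387998) = (-55666 + 96*(-1/647))/(-656*(-1/254) - 387998) = (-55666 - 96/647)/(328/127 - 387998) = -36015998/(647*(-49275418/127)) = -36015998/647*(-127/49275418) = 2287015873/15940597723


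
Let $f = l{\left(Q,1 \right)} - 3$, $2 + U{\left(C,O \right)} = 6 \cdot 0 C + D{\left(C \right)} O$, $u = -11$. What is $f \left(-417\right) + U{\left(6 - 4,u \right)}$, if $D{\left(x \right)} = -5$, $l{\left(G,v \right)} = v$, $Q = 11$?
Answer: $887$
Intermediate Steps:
$U{\left(C,O \right)} = -2 - 5 O$ ($U{\left(C,O \right)} = -2 + \left(6 \cdot 0 C - 5 O\right) = -2 + \left(0 C - 5 O\right) = -2 + \left(0 - 5 O\right) = -2 - 5 O$)
$f = -2$ ($f = 1 - 3 = -2$)
$f \left(-417\right) + U{\left(6 - 4,u \right)} = \left(-2\right) \left(-417\right) - -53 = 834 + \left(-2 + 55\right) = 834 + 53 = 887$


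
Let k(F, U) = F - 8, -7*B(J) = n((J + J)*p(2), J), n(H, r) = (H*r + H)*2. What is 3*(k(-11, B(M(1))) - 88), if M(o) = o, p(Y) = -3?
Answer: -321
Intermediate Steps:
n(H, r) = 2*H + 2*H*r (n(H, r) = (H + H*r)*2 = 2*H + 2*H*r)
B(J) = 12*J*(1 + J)/7 (B(J) = -2*(J + J)*(-3)*(1 + J)/7 = -2*(2*J)*(-3)*(1 + J)/7 = -2*(-6*J)*(1 + J)/7 = -(-12)*J*(1 + J)/7 = 12*J*(1 + J)/7)
k(F, U) = -8 + F
3*(k(-11, B(M(1))) - 88) = 3*((-8 - 11) - 88) = 3*(-19 - 88) = 3*(-107) = -321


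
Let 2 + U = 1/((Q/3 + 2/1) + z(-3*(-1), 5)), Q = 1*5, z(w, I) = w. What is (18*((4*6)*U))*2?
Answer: -7992/5 ≈ -1598.4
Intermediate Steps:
Q = 5
U = -37/20 (U = -2 + 1/((5/3 + 2/1) - 3*(-1)) = -2 + 1/((5*(⅓) + 2*1) + 3) = -2 + 1/((5/3 + 2) + 3) = -2 + 1/(11/3 + 3) = -2 + 1/(20/3) = -2 + 3/20 = -37/20 ≈ -1.8500)
(18*((4*6)*U))*2 = (18*((4*6)*(-37/20)))*2 = (18*(24*(-37/20)))*2 = (18*(-222/5))*2 = -3996/5*2 = -7992/5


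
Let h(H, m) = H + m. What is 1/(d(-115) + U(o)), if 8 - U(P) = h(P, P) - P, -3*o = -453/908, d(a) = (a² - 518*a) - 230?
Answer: 908/65896133 ≈ 1.3779e-5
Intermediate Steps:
d(a) = -230 + a² - 518*a
o = 151/908 (o = -(-151)/908 = -⅓*(-453/908) = 151/908 ≈ 0.16630)
U(P) = 8 - P (U(P) = 8 - ((P + P) - P) = 8 - (2*P - P) = 8 - P)
1/(d(-115) + U(o)) = 1/((-230 + (-115)² - 518*(-115)) + (8 - 1*151/908)) = 1/((-230 + 13225 + 59570) + (8 - 151/908)) = 1/(72565 + 7113/908) = 1/(65896133/908) = 908/65896133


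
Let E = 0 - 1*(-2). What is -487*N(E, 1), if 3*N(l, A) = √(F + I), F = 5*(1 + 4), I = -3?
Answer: -487*√22/3 ≈ -761.41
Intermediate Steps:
F = 25 (F = 5*5 = 25)
E = 2 (E = 0 + 2 = 2)
N(l, A) = √22/3 (N(l, A) = √(25 - 3)/3 = √22/3)
-487*N(E, 1) = -487*√22/3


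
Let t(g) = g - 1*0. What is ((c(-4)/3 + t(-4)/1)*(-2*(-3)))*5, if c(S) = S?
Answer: -160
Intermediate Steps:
t(g) = g (t(g) = g + 0 = g)
((c(-4)/3 + t(-4)/1)*(-2*(-3)))*5 = ((-4/3 - 4/1)*(-2*(-3)))*5 = ((-4*1/3 - 4*1)*6)*5 = ((-4/3 - 4)*6)*5 = -16/3*6*5 = -32*5 = -160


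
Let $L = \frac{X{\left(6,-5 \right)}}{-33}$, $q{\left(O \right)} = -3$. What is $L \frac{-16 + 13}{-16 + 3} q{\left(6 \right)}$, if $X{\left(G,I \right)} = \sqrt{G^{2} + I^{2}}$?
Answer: $\frac{3 \sqrt{61}}{143} \approx 0.16385$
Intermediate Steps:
$L = - \frac{\sqrt{61}}{33}$ ($L = \frac{\sqrt{6^{2} + \left(-5\right)^{2}}}{-33} = \sqrt{36 + 25} \left(- \frac{1}{33}\right) = \sqrt{61} \left(- \frac{1}{33}\right) = - \frac{\sqrt{61}}{33} \approx -0.23667$)
$L \frac{-16 + 13}{-16 + 3} q{\left(6 \right)} = - \frac{\sqrt{61}}{33} \frac{-16 + 13}{-16 + 3} \left(-3\right) = - \frac{\sqrt{61}}{33} \left(- \frac{3}{-13}\right) \left(-3\right) = - \frac{\sqrt{61}}{33} \left(\left(-3\right) \left(- \frac{1}{13}\right)\right) \left(-3\right) = - \frac{\sqrt{61}}{33} \cdot \frac{3}{13} \left(-3\right) = - \frac{\sqrt{61}}{143} \left(-3\right) = \frac{3 \sqrt{61}}{143}$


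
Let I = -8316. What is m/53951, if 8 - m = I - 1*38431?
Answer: 46755/53951 ≈ 0.86662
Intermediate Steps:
m = 46755 (m = 8 - (-8316 - 1*38431) = 8 - (-8316 - 38431) = 8 - 1*(-46747) = 8 + 46747 = 46755)
m/53951 = 46755/53951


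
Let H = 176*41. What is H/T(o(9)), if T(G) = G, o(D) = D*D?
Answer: 7216/81 ≈ 89.086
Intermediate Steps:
H = 7216
o(D) = D²
H/T(o(9)) = 7216/(9²) = 7216/81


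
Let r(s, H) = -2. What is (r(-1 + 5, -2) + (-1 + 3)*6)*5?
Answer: 50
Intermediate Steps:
(r(-1 + 5, -2) + (-1 + 3)*6)*5 = (-2 + (-1 + 3)*6)*5 = (-2 + 2*6)*5 = (-2 + 12)*5 = 10*5 = 50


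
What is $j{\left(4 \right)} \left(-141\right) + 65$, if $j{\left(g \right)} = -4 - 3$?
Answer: $1052$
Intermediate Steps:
$j{\left(g \right)} = -7$
$j{\left(4 \right)} \left(-141\right) + 65 = \left(-7\right) \left(-141\right) + 65 = 987 + 65 = 1052$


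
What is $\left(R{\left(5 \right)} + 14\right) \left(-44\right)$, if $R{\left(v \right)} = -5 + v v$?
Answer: $-1496$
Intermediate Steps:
$R{\left(v \right)} = -5 + v^{2}$
$\left(R{\left(5 \right)} + 14\right) \left(-44\right) = \left(\left(-5 + 5^{2}\right) + 14\right) \left(-44\right) = \left(\left(-5 + 25\right) + 14\right) \left(-44\right) = \left(20 + 14\right) \left(-44\right) = 34 \left(-44\right) = -1496$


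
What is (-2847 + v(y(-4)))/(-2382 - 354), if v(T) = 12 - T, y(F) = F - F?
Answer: 315/304 ≈ 1.0362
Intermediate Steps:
y(F) = 0
(-2847 + v(y(-4)))/(-2382 - 354) = (-2847 + (12 - 1*0))/(-2382 - 354) = (-2847 + (12 + 0))/(-2736) = (-2847 + 12)*(-1/2736) = -2835*(-1/2736) = 315/304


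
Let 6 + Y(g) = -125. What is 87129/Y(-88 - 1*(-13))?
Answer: -87129/131 ≈ -665.11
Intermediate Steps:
Y(g) = -131 (Y(g) = -6 - 125 = -131)
87129/Y(-88 - 1*(-13)) = 87129/(-131) = 87129*(-1/131) = -87129/131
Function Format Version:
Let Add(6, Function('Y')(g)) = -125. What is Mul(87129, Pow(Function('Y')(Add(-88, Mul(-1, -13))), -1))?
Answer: Rational(-87129, 131) ≈ -665.11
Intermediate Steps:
Function('Y')(g) = -131 (Function('Y')(g) = Add(-6, -125) = -131)
Mul(87129, Pow(Function('Y')(Add(-88, Mul(-1, -13))), -1)) = Mul(87129, Pow(-131, -1)) = Mul(87129, Rational(-1, 131)) = Rational(-87129, 131)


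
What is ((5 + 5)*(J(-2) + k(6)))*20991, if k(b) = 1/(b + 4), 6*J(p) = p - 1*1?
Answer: -83964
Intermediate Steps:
J(p) = -⅙ + p/6 (J(p) = (p - 1*1)/6 = (p - 1)/6 = (-1 + p)/6 = -⅙ + p/6)
k(b) = 1/(4 + b)
((5 + 5)*(J(-2) + k(6)))*20991 = ((5 + 5)*((-⅙ + (⅙)*(-2)) + 1/(4 + 6)))*20991 = (10*((-⅙ - ⅓) + 1/10))*20991 = (10*(-½ + ⅒))*20991 = (10*(-⅖))*20991 = -4*20991 = -83964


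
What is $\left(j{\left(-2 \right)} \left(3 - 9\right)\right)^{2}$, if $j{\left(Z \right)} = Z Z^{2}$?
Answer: $2304$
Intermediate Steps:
$j{\left(Z \right)} = Z^{3}$
$\left(j{\left(-2 \right)} \left(3 - 9\right)\right)^{2} = \left(\left(-2\right)^{3} \left(3 - 9\right)\right)^{2} = \left(- 8 \left(3 - 9\right)\right)^{2} = \left(\left(-8\right) \left(-6\right)\right)^{2} = 48^{2} = 2304$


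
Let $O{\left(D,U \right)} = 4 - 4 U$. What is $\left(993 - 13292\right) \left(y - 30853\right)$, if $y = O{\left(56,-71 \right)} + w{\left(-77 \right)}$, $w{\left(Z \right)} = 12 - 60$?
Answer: $376509287$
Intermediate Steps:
$w{\left(Z \right)} = -48$ ($w{\left(Z \right)} = 12 - 60 = -48$)
$y = 240$ ($y = \left(4 - -284\right) - 48 = \left(4 + 284\right) - 48 = 288 - 48 = 240$)
$\left(993 - 13292\right) \left(y - 30853\right) = \left(993 - 13292\right) \left(240 - 30853\right) = \left(-12299\right) \left(-30613\right) = 376509287$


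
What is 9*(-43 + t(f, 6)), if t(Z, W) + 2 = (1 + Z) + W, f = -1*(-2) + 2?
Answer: -306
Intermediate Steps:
f = 4 (f = 2 + 2 = 4)
t(Z, W) = -1 + W + Z (t(Z, W) = -2 + ((1 + Z) + W) = -2 + (1 + W + Z) = -1 + W + Z)
9*(-43 + t(f, 6)) = 9*(-43 + (-1 + 6 + 4)) = 9*(-43 + 9) = 9*(-34) = -306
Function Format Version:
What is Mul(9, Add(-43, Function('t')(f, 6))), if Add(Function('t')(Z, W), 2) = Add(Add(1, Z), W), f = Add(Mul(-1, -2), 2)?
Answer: -306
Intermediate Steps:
f = 4 (f = Add(2, 2) = 4)
Function('t')(Z, W) = Add(-1, W, Z) (Function('t')(Z, W) = Add(-2, Add(Add(1, Z), W)) = Add(-2, Add(1, W, Z)) = Add(-1, W, Z))
Mul(9, Add(-43, Function('t')(f, 6))) = Mul(9, Add(-43, Add(-1, 6, 4))) = Mul(9, Add(-43, 9)) = Mul(9, -34) = -306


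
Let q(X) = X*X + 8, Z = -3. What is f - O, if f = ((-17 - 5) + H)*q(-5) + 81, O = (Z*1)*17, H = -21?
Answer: -1287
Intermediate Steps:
O = -51 (O = -3*1*17 = -3*17 = -51)
q(X) = 8 + X² (q(X) = X² + 8 = 8 + X²)
f = -1338 (f = ((-17 - 5) - 21)*(8 + (-5)²) + 81 = (-22 - 21)*(8 + 25) + 81 = -43*33 + 81 = -1419 + 81 = -1338)
f - O = -1338 - 1*(-51) = -1338 + 51 = -1287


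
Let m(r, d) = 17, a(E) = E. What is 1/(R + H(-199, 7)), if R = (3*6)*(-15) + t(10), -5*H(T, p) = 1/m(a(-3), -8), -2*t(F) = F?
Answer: -85/23376 ≈ -0.0036362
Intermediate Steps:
t(F) = -F/2
H(T, p) = -1/85 (H(T, p) = -⅕/17 = -⅕*1/17 = -1/85)
R = -275 (R = (3*6)*(-15) - ½*10 = 18*(-15) - 5 = -270 - 5 = -275)
1/(R + H(-199, 7)) = 1/(-275 - 1/85) = 1/(-23376/85) = -85/23376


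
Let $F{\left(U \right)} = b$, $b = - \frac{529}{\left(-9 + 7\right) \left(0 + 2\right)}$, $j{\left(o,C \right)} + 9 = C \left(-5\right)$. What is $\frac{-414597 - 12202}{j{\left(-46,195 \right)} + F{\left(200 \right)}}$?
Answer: $\frac{1707196}{3407} \approx 501.08$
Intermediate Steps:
$j{\left(o,C \right)} = -9 - 5 C$ ($j{\left(o,C \right)} = -9 + C \left(-5\right) = -9 - 5 C$)
$b = \frac{529}{4}$ ($b = - \frac{529}{\left(-2\right) 2} = - \frac{529}{-4} = \left(-529\right) \left(- \frac{1}{4}\right) = \frac{529}{4} \approx 132.25$)
$F{\left(U \right)} = \frac{529}{4}$
$\frac{-414597 - 12202}{j{\left(-46,195 \right)} + F{\left(200 \right)}} = \frac{-414597 - 12202}{\left(-9 - 975\right) + \frac{529}{4}} = - \frac{426799}{\left(-9 - 975\right) + \frac{529}{4}} = - \frac{426799}{-984 + \frac{529}{4}} = - \frac{426799}{- \frac{3407}{4}} = \left(-426799\right) \left(- \frac{4}{3407}\right) = \frac{1707196}{3407}$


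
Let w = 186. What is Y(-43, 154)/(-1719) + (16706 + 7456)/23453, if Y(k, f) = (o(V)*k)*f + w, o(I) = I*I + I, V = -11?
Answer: 17120806480/40315707 ≈ 424.67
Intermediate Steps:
o(I) = I + I² (o(I) = I² + I = I + I²)
Y(k, f) = 186 + 110*f*k (Y(k, f) = ((-11*(1 - 11))*k)*f + 186 = ((-11*(-10))*k)*f + 186 = (110*k)*f + 186 = 110*f*k + 186 = 186 + 110*f*k)
Y(-43, 154)/(-1719) + (16706 + 7456)/23453 = (186 + 110*154*(-43))/(-1719) + (16706 + 7456)/23453 = (186 - 728420)*(-1/1719) + 24162*(1/23453) = -728234*(-1/1719) + 24162/23453 = 728234/1719 + 24162/23453 = 17120806480/40315707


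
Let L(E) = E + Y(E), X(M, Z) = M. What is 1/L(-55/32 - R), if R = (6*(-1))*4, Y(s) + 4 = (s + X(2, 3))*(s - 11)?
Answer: 1024/299217 ≈ 0.0034223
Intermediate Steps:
Y(s) = -4 + (-11 + s)*(2 + s) (Y(s) = -4 + (s + 2)*(s - 11) = -4 + (2 + s)*(-11 + s) = -4 + (-11 + s)*(2 + s))
R = -24 (R = -6*4 = -24)
L(E) = -26 + E² - 8*E (L(E) = E + (-26 + E² - 9*E) = -26 + E² - 8*E)
1/L(-55/32 - R) = 1/(-26 + (-55/32 - 1*(-24))² - 8*(-55/32 - 1*(-24))) = 1/(-26 + (-55*1/32 + 24)² - 8*(-55*1/32 + 24)) = 1/(-26 + (-55/32 + 24)² - 8*(-55/32 + 24)) = 1/(-26 + (713/32)² - 8*713/32) = 1/(-26 + 508369/1024 - 713/4) = 1/(299217/1024) = 1024/299217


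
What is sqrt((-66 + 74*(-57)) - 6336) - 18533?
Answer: -18533 + 6*I*sqrt(295) ≈ -18533.0 + 103.05*I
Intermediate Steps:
sqrt((-66 + 74*(-57)) - 6336) - 18533 = sqrt((-66 - 4218) - 6336) - 18533 = sqrt(-4284 - 6336) - 18533 = sqrt(-10620) - 18533 = 6*I*sqrt(295) - 18533 = -18533 + 6*I*sqrt(295)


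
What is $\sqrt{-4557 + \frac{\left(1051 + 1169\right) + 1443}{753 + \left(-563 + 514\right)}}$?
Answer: $\frac{i \sqrt{291315}}{8} \approx 67.467 i$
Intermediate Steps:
$\sqrt{-4557 + \frac{\left(1051 + 1169\right) + 1443}{753 + \left(-563 + 514\right)}} = \sqrt{-4557 + \frac{2220 + 1443}{753 - 49}} = \sqrt{-4557 + \frac{3663}{704}} = \sqrt{-4557 + 3663 \cdot \frac{1}{704}} = \sqrt{-4557 + \frac{333}{64}} = \sqrt{- \frac{291315}{64}} = \frac{i \sqrt{291315}}{8}$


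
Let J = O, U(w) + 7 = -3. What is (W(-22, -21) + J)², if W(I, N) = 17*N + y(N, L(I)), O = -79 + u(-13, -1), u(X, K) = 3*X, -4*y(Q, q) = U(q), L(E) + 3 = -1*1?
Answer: 893025/4 ≈ 2.2326e+5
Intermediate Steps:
U(w) = -10 (U(w) = -7 - 3 = -10)
L(E) = -4 (L(E) = -3 - 1*1 = -3 - 1 = -4)
y(Q, q) = 5/2 (y(Q, q) = -¼*(-10) = 5/2)
O = -118 (O = -79 + 3*(-13) = -79 - 39 = -118)
W(I, N) = 5/2 + 17*N (W(I, N) = 17*N + 5/2 = 5/2 + 17*N)
J = -118
(W(-22, -21) + J)² = ((5/2 + 17*(-21)) - 118)² = ((5/2 - 357) - 118)² = (-709/2 - 118)² = (-945/2)² = 893025/4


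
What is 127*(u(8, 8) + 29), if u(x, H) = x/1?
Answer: 4699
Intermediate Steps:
u(x, H) = x (u(x, H) = x*1 = x)
127*(u(8, 8) + 29) = 127*(8 + 29) = 127*37 = 4699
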